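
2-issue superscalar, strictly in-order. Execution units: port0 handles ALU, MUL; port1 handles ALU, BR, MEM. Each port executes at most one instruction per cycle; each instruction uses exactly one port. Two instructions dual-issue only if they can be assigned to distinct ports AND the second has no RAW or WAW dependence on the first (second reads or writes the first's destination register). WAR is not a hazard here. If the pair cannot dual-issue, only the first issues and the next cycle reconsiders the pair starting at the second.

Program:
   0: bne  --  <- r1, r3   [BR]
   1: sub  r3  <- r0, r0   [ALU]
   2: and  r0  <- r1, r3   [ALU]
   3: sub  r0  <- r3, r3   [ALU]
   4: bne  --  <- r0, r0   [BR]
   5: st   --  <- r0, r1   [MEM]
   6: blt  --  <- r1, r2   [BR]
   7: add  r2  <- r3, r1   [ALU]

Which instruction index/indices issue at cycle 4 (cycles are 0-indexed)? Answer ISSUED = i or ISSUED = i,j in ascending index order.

t=0 i0+i1:bne.BR/sub.ALU ; dual
t=1 i2:and.ALU ; WAW r0
t=2 i3:sub.ALU ; RAW r0
t=3 i4:bne.BR ; no-port BR/MEM
t=4 i5:st.MEM ; no-port MEM/BR
t=5 i6+i7:blt.BR/add.ALU ; dual

ISSUED = 5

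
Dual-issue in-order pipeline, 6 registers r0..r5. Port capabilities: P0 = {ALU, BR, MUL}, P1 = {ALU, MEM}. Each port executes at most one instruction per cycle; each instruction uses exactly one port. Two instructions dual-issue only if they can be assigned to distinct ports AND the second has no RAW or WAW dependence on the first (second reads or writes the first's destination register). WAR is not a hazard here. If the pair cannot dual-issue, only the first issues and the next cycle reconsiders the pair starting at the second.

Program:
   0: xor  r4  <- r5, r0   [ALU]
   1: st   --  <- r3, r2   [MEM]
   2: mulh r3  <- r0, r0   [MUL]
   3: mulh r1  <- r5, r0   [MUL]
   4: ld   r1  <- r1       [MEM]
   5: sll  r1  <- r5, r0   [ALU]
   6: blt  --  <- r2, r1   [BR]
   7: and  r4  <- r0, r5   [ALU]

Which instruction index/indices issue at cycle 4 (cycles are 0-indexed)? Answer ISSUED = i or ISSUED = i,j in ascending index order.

0. xor/st @i0/i1  | pair
1. mulh @i2  | no-port MUL/MUL
2. mulh @i3  | RAW+WAW r1
3. ld @i4  | WAW r1
4. sll @i5  | RAW r1
5. blt/and @i6/i7  | pair

ISSUED = 5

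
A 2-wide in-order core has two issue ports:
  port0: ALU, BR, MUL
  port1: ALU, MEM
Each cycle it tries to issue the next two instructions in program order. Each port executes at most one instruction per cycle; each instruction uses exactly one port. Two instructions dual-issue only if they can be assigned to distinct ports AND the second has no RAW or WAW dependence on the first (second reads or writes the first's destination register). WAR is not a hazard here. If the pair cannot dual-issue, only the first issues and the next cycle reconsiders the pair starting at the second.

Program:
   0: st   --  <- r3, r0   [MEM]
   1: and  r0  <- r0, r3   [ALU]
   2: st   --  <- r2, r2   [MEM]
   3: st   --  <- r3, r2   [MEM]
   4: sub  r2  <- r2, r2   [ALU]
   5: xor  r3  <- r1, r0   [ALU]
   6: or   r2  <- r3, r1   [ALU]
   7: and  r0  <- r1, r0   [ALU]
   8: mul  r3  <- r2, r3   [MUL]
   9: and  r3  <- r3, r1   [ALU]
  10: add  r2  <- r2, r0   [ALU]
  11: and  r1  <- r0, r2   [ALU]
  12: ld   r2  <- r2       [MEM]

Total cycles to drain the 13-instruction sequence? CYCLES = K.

0. st+and @i0+i1  | dual
1. st @i2  | no-port MEM/MEM
2. st+sub @i3+i4  | dual
3. xor @i5  | RAW r3
4. or+and @i6+i7  | dual
5. mul @i8  | RAW+WAW r3
6. and+add @i9+i10  | dual
7. and+ld @i11+i12  | dual

CYCLES = 8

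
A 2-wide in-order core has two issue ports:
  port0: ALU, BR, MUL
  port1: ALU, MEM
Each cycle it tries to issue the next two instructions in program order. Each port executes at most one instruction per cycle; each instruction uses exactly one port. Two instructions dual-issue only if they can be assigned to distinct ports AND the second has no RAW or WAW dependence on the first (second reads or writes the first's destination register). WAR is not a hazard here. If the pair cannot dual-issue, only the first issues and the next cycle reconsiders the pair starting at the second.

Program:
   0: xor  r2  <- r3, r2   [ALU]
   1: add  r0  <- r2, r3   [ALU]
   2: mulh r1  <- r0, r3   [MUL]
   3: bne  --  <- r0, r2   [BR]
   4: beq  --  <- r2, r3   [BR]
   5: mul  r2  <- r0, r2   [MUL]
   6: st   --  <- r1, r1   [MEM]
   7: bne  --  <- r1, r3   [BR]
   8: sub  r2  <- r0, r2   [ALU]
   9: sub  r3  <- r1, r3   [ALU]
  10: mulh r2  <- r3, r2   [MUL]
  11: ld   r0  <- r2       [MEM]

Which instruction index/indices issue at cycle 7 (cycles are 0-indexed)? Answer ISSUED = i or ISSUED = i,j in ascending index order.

#0 head=0: xor i0 RAW r2
#1 head=1: add i1 RAW r0
#2 head=2: mulh i2 no-port MUL/BR
#3 head=3: bne i3 no-port BR/BR
#4 head=4: beq i4 no-port BR/MUL
#5 head=5: mul/st i5/i6 2-wide
#6 head=7: bne/sub i7/i8 2-wide
#7 head=9: sub i9 RAW r3
#8 head=10: mulh i10 RAW r2
#9 head=11: ld i11 tail

ISSUED = 9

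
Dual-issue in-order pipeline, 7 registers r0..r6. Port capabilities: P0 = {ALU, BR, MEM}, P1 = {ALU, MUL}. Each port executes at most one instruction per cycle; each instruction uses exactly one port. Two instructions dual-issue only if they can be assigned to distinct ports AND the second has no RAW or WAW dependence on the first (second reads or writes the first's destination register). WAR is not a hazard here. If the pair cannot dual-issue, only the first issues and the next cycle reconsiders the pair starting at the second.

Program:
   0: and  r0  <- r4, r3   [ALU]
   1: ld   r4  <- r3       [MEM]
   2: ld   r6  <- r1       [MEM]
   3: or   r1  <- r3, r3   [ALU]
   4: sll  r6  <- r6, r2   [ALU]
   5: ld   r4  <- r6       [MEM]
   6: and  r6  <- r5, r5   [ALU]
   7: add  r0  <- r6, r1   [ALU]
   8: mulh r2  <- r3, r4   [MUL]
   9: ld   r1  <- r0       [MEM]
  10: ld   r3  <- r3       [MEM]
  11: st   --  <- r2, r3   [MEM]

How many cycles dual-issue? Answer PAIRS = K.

PAIRS = 4

[0] i0,i1  and/ld  -- pair
[1] i2,i3  ld/or  -- pair
[2] i4  sll  -- RAW r6
[3] i5,i6  ld/and  -- pair
[4] i7,i8  add/mulh  -- pair
[5] i9  ld  -- no-port MEM/MEM
[6] i10  ld  -- no-port MEM/MEM
[7] i11  st  -- tail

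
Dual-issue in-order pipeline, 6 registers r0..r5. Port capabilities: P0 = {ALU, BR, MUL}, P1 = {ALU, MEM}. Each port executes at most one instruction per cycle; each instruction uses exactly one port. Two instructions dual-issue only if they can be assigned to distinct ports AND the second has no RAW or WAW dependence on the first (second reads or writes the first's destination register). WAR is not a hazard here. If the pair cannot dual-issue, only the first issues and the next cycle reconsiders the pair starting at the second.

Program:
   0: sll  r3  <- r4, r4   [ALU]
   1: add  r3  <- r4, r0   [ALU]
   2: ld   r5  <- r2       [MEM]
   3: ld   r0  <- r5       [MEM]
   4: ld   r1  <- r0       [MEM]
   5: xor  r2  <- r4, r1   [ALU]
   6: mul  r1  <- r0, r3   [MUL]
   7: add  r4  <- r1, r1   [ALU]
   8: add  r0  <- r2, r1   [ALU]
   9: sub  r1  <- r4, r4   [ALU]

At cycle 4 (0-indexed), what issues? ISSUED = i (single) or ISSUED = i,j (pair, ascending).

#0 head=0: sll.ALU i0 WAW r3
#1 head=1: add.ALU ld.MEM i1,i2 dual
#2 head=3: ld.MEM i3 no-port MEM/MEM
#3 head=4: ld.MEM i4 RAW r1
#4 head=5: xor.ALU mul.MUL i5,i6 dual
#5 head=7: add.ALU add.ALU i7,i8 dual
#6 head=9: sub.ALU i9 tail

ISSUED = 5,6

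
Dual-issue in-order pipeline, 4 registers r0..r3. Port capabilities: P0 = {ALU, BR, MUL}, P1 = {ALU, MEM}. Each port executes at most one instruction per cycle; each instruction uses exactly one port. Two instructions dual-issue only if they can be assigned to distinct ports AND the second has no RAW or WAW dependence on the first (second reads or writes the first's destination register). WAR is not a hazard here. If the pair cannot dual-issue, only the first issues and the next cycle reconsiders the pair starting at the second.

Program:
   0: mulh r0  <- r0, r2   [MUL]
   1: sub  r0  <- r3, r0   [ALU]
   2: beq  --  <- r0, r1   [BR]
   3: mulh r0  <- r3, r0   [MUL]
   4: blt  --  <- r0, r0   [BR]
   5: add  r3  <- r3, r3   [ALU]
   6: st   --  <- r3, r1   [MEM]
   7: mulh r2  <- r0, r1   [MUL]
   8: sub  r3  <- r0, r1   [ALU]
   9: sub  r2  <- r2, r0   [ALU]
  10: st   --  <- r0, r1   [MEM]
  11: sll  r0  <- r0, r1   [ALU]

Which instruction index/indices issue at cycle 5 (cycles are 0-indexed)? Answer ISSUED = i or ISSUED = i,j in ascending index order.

t=0 i0:mulh ; RAW+WAW r0
t=1 i1:sub ; RAW r0
t=2 i2:beq ; no-port BR/MUL
t=3 i3:mulh ; no-port MUL/BR
t=4 i4+i5:blt/add ; pair
t=5 i6+i7:st/mulh ; pair
t=6 i8+i9:sub/sub ; pair
t=7 i10+i11:st/sll ; pair

ISSUED = 6,7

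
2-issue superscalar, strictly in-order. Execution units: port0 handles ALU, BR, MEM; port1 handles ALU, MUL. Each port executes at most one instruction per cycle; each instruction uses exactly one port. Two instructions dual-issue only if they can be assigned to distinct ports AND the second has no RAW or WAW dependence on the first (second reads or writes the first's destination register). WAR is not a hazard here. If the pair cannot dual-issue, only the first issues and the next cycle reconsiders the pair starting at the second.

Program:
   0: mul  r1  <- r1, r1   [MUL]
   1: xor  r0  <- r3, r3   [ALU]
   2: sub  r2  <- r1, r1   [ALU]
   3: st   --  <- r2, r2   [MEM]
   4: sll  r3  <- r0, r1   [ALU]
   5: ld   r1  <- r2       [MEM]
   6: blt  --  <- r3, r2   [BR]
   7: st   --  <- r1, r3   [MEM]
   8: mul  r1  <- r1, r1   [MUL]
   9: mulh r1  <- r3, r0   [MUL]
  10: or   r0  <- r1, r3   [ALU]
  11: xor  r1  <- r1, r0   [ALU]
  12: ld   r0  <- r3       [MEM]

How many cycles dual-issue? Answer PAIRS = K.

c0: i0/i1 mul.MUL/xor.ALU  2-wide
c1: i2 sub.ALU  RAW r2
c2: i3/i4 st.MEM/sll.ALU  2-wide
c3: i5 ld.MEM  no-port MEM/BR
c4: i6 blt.BR  no-port BR/MEM
c5: i7/i8 st.MEM/mul.MUL  2-wide
c6: i9 mulh.MUL  RAW r1
c7: i10 or.ALU  RAW r0
c8: i11/i12 xor.ALU/ld.MEM  2-wide

PAIRS = 4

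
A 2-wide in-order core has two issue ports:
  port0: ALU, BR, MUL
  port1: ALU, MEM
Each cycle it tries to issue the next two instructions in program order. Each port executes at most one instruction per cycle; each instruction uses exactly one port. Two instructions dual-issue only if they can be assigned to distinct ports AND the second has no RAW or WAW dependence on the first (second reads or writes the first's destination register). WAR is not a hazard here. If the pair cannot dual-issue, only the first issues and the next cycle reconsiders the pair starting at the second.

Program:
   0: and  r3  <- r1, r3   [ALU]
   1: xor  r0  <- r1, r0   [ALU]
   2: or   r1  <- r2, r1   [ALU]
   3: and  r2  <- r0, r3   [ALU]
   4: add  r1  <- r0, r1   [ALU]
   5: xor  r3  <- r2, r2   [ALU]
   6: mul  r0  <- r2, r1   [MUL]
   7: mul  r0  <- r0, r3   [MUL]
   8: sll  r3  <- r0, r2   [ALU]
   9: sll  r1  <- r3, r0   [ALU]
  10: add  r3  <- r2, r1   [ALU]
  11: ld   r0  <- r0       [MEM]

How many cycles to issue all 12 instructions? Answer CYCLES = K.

CYCLES = 8

#0 head=0: and.ALU/xor.ALU i0/i1 dual
#1 head=2: or.ALU/and.ALU i2/i3 dual
#2 head=4: add.ALU/xor.ALU i4/i5 dual
#3 head=6: mul.MUL i6 no-port MUL/MUL
#4 head=7: mul.MUL i7 RAW r0
#5 head=8: sll.ALU i8 RAW r3
#6 head=9: sll.ALU i9 RAW r1
#7 head=10: add.ALU/ld.MEM i10/i11 dual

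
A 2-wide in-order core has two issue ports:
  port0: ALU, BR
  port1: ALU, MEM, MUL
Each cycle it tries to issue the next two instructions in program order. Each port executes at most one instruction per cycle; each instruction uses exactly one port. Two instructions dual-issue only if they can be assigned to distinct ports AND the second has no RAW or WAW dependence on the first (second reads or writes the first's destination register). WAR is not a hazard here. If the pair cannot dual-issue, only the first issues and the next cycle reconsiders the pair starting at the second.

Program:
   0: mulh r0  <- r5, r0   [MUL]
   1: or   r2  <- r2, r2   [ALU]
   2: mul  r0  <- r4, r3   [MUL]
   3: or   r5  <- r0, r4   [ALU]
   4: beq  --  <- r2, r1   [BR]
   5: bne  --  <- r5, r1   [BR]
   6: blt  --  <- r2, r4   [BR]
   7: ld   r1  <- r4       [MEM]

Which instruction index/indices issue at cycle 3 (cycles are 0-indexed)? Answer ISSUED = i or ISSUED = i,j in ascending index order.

  cy0 -> i0&i1 (mulh or) 2-wide
  cy1 -> i2 (mul) RAW r0
  cy2 -> i3&i4 (or beq) 2-wide
  cy3 -> i5 (bne) no-port BR/BR
  cy4 -> i6&i7 (blt ld) 2-wide

ISSUED = 5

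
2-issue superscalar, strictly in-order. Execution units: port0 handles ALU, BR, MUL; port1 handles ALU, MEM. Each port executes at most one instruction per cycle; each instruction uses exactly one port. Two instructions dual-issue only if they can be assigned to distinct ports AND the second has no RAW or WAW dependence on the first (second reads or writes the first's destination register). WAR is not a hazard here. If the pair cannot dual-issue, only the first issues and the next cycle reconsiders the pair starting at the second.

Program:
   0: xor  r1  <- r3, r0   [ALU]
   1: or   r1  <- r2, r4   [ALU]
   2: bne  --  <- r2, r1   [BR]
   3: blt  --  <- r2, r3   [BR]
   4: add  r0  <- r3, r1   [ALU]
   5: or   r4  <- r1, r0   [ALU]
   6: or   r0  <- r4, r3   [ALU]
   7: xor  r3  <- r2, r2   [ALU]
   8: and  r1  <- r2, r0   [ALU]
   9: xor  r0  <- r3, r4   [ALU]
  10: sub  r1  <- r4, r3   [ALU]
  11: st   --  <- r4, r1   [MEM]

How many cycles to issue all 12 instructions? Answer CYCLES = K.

CYCLES = 9

0. xor @i0  | WAW r1
1. or @i1  | RAW r1
2. bne @i2  | no-port BR/BR
3. blt add @i3,i4  | pair
4. or @i5  | RAW r4
5. or xor @i6,i7  | pair
6. and xor @i8,i9  | pair
7. sub @i10  | RAW r1
8. st @i11  | tail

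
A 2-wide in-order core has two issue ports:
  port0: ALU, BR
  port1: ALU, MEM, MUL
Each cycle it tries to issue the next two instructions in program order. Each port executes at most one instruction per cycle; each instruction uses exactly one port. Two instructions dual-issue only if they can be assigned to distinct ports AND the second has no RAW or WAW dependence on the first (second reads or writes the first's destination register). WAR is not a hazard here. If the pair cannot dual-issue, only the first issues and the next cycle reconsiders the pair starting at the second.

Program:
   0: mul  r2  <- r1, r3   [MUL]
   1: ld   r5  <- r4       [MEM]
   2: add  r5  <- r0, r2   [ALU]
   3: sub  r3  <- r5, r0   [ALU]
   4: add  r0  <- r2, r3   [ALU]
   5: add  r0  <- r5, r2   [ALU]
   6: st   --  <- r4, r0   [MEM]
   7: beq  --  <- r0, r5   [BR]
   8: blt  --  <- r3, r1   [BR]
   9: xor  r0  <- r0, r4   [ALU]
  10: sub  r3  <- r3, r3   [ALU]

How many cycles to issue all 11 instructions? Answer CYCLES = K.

t=0 i0:mul.MUL ; no-port MUL/MEM
t=1 i1:ld.MEM ; WAW r5
t=2 i2:add.ALU ; RAW r5
t=3 i3:sub.ALU ; RAW r3
t=4 i4:add.ALU ; WAW r0
t=5 i5:add.ALU ; RAW r0
t=6 i6+i7:st.MEM+beq.BR ; dual
t=7 i8+i9:blt.BR+xor.ALU ; dual
t=8 i10:sub.ALU ; tail

CYCLES = 9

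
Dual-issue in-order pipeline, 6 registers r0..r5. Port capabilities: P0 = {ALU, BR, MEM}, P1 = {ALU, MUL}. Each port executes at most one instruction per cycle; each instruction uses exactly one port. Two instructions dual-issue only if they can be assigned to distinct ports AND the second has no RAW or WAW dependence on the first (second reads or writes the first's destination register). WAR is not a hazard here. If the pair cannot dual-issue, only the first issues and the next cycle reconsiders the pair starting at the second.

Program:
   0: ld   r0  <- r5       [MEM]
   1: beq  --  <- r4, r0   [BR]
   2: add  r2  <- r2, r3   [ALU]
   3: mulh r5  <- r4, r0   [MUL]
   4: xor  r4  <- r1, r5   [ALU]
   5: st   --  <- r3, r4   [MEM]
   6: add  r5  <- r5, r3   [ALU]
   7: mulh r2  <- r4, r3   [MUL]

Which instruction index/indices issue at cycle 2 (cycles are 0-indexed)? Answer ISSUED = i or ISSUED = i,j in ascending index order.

ISSUED = 3

0. ld @i0  | no-port MEM/BR
1. beq add @i1+i2  | pair
2. mulh @i3  | RAW r5
3. xor @i4  | RAW r4
4. st add @i5+i6  | pair
5. mulh @i7  | tail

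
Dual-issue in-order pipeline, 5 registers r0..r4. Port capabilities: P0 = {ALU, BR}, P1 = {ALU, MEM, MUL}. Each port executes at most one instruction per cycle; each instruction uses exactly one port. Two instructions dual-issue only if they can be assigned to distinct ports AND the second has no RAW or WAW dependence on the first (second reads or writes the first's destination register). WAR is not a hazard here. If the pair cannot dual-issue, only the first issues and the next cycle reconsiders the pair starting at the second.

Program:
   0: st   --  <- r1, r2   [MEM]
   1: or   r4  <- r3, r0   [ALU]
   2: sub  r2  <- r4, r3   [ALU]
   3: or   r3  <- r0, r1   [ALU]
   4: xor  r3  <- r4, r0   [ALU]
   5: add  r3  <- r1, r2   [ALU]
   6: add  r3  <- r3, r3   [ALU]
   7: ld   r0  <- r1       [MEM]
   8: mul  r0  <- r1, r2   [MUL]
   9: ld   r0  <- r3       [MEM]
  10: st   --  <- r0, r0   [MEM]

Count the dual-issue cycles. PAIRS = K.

PAIRS = 3

c0: i0+i1 st or  pair
c1: i2+i3 sub or  pair
c2: i4 xor  WAW r3
c3: i5 add  RAW+WAW r3
c4: i6+i7 add ld  pair
c5: i8 mul  no-port MUL/MEM
c6: i9 ld  no-port MEM/MEM
c7: i10 st  tail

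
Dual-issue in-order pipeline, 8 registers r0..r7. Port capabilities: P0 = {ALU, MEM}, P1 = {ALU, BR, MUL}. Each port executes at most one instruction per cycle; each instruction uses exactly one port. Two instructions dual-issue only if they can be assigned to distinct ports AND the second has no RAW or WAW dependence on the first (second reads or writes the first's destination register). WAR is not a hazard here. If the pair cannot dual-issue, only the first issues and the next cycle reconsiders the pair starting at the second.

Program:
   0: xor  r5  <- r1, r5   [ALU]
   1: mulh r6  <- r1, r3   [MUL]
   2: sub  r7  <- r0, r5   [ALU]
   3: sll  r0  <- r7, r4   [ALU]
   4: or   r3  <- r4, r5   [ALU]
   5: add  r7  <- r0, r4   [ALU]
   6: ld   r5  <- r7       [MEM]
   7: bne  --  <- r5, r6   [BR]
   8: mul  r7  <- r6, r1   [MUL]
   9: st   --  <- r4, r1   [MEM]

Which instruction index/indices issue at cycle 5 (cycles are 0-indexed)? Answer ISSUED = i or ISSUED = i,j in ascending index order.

ISSUED = 7

#0 head=0: xor mulh i0/i1 pair
#1 head=2: sub i2 RAW r7
#2 head=3: sll or i3/i4 pair
#3 head=5: add i5 RAW r7
#4 head=6: ld i6 RAW r5
#5 head=7: bne i7 no-port BR/MUL
#6 head=8: mul st i8/i9 pair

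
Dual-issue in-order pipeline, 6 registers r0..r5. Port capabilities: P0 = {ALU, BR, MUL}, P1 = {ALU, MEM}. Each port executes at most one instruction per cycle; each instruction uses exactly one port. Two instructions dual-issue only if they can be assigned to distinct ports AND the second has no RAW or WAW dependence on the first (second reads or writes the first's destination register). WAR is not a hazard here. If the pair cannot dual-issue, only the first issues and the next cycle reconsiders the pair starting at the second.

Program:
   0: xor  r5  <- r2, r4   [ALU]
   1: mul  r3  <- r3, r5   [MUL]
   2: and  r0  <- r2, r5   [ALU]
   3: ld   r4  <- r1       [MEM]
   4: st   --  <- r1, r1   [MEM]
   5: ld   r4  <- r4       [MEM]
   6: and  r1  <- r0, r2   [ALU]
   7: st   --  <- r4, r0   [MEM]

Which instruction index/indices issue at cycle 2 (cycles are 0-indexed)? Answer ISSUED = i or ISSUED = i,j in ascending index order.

t=0 i0:xor.ALU ; RAW r5
t=1 i1&i2:mul.MUL+and.ALU ; pair
t=2 i3:ld.MEM ; no-port MEM/MEM
t=3 i4:st.MEM ; no-port MEM/MEM
t=4 i5&i6:ld.MEM+and.ALU ; pair
t=5 i7:st.MEM ; tail

ISSUED = 3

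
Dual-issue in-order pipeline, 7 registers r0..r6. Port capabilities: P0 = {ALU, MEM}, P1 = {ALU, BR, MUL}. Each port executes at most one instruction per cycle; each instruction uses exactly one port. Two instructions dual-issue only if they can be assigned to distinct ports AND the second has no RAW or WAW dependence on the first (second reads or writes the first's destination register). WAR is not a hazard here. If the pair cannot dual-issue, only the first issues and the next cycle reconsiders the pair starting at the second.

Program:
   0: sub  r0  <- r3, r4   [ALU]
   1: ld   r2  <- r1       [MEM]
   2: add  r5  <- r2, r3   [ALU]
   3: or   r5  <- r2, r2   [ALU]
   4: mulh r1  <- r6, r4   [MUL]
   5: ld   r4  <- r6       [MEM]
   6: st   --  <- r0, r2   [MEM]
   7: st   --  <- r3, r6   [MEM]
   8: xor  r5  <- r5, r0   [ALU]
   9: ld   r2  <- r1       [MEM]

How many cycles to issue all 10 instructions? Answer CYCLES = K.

t=0 i0/i1:sub/ld ; 2-wide
t=1 i2:add ; WAW r5
t=2 i3/i4:or/mulh ; 2-wide
t=3 i5:ld ; no-port MEM/MEM
t=4 i6:st ; no-port MEM/MEM
t=5 i7/i8:st/xor ; 2-wide
t=6 i9:ld ; tail

CYCLES = 7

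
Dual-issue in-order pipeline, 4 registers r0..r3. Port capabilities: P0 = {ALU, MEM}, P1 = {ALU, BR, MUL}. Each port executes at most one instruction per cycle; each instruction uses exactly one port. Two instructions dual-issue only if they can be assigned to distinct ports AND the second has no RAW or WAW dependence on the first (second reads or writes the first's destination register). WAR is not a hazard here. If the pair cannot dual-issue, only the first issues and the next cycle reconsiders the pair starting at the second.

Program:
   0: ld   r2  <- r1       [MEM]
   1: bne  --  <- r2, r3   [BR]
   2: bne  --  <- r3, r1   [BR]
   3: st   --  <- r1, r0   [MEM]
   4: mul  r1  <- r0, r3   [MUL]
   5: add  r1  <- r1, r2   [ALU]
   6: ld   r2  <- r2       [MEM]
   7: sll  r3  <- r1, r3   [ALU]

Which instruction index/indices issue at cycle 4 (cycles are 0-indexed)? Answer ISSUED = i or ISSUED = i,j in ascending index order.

0. ld @i0  | RAW r2
1. bne @i1  | no-port BR/BR
2. bne st @i2+i3  | pair
3. mul @i4  | RAW+WAW r1
4. add ld @i5+i6  | pair
5. sll @i7  | tail

ISSUED = 5,6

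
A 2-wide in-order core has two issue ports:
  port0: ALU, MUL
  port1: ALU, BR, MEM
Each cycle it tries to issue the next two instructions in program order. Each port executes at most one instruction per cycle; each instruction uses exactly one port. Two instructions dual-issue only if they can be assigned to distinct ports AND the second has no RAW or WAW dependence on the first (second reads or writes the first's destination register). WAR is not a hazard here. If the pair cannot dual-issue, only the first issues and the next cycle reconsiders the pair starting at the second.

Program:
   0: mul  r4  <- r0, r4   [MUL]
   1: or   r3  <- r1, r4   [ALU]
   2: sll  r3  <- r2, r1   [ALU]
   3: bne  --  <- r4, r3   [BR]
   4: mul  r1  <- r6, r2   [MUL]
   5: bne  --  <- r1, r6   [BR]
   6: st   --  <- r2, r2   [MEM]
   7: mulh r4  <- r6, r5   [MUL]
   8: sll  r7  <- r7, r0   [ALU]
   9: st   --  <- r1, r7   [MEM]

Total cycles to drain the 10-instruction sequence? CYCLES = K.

CYCLES = 8

t=0 i0:mul.MUL ; RAW r4
t=1 i1:or.ALU ; WAW r3
t=2 i2:sll.ALU ; RAW r3
t=3 i3,i4:bne.BR+mul.MUL ; 2-wide
t=4 i5:bne.BR ; no-port BR/MEM
t=5 i6,i7:st.MEM+mulh.MUL ; 2-wide
t=6 i8:sll.ALU ; RAW r7
t=7 i9:st.MEM ; tail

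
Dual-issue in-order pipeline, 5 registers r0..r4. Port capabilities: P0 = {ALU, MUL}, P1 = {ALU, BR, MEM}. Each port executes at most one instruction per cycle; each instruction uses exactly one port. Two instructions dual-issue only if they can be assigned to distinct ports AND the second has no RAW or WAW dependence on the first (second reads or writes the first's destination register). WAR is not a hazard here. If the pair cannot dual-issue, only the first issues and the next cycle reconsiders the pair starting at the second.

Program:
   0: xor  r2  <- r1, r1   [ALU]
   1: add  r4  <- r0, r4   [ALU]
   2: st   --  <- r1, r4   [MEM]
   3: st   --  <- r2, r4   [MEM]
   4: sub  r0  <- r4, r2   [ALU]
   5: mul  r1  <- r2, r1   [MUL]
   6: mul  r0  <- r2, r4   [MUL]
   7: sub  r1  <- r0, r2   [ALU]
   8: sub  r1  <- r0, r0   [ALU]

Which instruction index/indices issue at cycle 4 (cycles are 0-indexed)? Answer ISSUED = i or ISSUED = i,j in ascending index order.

ISSUED = 6

c0: i0+i1 xor.ALU add.ALU  dual
c1: i2 st.MEM  no-port MEM/MEM
c2: i3+i4 st.MEM sub.ALU  dual
c3: i5 mul.MUL  no-port MUL/MUL
c4: i6 mul.MUL  RAW r0
c5: i7 sub.ALU  WAW r1
c6: i8 sub.ALU  tail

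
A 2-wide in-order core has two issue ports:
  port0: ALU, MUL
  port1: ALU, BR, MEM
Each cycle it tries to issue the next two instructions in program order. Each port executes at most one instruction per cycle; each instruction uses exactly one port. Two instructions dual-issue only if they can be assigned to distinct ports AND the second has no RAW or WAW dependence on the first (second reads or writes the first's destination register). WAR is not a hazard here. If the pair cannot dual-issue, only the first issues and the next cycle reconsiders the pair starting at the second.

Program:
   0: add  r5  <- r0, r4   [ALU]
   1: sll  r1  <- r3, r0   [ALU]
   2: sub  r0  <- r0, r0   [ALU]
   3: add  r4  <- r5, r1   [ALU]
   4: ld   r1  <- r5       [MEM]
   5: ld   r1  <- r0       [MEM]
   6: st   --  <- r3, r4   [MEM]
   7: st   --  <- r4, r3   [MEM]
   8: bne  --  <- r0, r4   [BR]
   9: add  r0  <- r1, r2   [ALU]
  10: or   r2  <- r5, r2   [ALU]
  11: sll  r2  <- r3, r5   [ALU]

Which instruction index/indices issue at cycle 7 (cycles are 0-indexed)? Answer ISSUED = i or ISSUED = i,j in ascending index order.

c0: i0,i1 add.ALU/sll.ALU  dual
c1: i2,i3 sub.ALU/add.ALU  dual
c2: i4 ld.MEM  no-port MEM/MEM
c3: i5 ld.MEM  no-port MEM/MEM
c4: i6 st.MEM  no-port MEM/MEM
c5: i7 st.MEM  no-port MEM/BR
c6: i8,i9 bne.BR/add.ALU  dual
c7: i10 or.ALU  WAW r2
c8: i11 sll.ALU  tail

ISSUED = 10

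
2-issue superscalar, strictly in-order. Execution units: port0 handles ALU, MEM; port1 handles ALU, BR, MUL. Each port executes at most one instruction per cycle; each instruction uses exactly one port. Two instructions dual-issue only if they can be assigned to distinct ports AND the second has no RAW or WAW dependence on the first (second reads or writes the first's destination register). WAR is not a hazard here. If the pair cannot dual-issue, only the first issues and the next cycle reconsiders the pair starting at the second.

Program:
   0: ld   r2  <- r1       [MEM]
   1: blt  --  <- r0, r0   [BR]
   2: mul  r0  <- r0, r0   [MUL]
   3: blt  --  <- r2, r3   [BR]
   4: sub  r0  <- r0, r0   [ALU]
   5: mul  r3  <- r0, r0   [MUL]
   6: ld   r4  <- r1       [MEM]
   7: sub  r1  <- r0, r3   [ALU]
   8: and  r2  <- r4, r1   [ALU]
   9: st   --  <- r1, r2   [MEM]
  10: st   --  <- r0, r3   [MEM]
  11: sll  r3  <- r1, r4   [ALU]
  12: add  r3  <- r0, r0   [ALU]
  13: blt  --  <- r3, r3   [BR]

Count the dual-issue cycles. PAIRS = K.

  cy0 -> i0+i1 (ld blt) 2-wide
  cy1 -> i2 (mul) no-port MUL/BR
  cy2 -> i3+i4 (blt sub) 2-wide
  cy3 -> i5+i6 (mul ld) 2-wide
  cy4 -> i7 (sub) RAW r1
  cy5 -> i8 (and) RAW r2
  cy6 -> i9 (st) no-port MEM/MEM
  cy7 -> i10+i11 (st sll) 2-wide
  cy8 -> i12 (add) RAW r3
  cy9 -> i13 (blt) tail

PAIRS = 4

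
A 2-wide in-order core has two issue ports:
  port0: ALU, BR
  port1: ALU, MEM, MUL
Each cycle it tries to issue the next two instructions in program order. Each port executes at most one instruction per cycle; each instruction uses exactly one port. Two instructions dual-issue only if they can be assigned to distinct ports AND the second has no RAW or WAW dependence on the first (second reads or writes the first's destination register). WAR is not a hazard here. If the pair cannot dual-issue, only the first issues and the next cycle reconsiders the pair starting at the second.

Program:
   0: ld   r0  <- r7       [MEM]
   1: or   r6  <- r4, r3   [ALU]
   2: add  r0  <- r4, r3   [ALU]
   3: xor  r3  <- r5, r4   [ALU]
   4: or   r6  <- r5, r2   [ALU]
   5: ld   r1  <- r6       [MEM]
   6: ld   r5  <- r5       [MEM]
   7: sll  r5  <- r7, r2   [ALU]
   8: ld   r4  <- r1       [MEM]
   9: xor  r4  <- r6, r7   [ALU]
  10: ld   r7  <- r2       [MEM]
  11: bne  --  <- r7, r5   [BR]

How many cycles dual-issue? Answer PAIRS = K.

PAIRS = 4

c0: i0&i1 ld/or  2-wide
c1: i2&i3 add/xor  2-wide
c2: i4 or  RAW r6
c3: i5 ld  no-port MEM/MEM
c4: i6 ld  WAW r5
c5: i7&i8 sll/ld  2-wide
c6: i9&i10 xor/ld  2-wide
c7: i11 bne  tail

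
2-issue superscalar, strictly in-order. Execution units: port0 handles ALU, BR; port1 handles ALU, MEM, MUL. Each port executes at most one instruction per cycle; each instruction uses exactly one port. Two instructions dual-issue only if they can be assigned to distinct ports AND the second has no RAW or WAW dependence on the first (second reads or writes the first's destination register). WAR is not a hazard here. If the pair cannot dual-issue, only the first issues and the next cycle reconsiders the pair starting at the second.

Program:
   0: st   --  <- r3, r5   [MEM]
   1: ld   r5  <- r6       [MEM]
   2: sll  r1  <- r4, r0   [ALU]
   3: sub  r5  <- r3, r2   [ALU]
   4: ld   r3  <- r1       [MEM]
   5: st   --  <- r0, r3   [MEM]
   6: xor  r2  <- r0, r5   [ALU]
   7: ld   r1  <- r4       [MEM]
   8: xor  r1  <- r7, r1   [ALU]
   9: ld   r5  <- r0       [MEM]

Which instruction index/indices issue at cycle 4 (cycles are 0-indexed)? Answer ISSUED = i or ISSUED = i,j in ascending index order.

t=0 i0:st.MEM ; no-port MEM/MEM
t=1 i1,i2:ld.MEM/sll.ALU ; dual
t=2 i3,i4:sub.ALU/ld.MEM ; dual
t=3 i5,i6:st.MEM/xor.ALU ; dual
t=4 i7:ld.MEM ; RAW+WAW r1
t=5 i8,i9:xor.ALU/ld.MEM ; dual

ISSUED = 7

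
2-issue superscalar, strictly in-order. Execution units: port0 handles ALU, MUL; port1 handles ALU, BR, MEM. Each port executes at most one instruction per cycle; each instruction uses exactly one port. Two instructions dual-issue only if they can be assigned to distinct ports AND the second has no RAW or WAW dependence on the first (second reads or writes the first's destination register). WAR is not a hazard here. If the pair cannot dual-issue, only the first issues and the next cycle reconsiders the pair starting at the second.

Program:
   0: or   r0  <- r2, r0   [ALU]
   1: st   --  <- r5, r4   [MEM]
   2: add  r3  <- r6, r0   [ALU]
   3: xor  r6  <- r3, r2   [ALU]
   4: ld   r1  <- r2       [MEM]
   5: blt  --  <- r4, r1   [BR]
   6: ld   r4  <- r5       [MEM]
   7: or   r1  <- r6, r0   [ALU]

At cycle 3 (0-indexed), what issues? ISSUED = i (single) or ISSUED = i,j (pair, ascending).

[0] i0+i1  or st  -- pair
[1] i2  add  -- RAW r3
[2] i3+i4  xor ld  -- pair
[3] i5  blt  -- no-port BR/MEM
[4] i6+i7  ld or  -- pair

ISSUED = 5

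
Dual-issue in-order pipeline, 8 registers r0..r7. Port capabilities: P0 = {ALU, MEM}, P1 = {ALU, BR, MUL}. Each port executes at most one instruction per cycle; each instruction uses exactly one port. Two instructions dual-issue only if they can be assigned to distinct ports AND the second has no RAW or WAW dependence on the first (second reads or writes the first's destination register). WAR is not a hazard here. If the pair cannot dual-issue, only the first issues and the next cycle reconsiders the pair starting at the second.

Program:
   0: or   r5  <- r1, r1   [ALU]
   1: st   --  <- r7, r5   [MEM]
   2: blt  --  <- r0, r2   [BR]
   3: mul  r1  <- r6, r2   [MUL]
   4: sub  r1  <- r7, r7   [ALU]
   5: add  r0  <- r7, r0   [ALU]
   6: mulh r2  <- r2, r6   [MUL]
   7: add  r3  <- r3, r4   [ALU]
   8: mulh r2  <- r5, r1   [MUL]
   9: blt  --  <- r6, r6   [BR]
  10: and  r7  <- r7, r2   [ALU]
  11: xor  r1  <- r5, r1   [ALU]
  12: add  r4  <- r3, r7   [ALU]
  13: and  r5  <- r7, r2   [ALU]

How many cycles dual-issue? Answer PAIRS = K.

PAIRS = 5

[0] i0  or.ALU  -- RAW r5
[1] i1+i2  st.MEM blt.BR  -- dual
[2] i3  mul.MUL  -- WAW r1
[3] i4+i5  sub.ALU add.ALU  -- dual
[4] i6+i7  mulh.MUL add.ALU  -- dual
[5] i8  mulh.MUL  -- no-port MUL/BR
[6] i9+i10  blt.BR and.ALU  -- dual
[7] i11+i12  xor.ALU add.ALU  -- dual
[8] i13  and.ALU  -- tail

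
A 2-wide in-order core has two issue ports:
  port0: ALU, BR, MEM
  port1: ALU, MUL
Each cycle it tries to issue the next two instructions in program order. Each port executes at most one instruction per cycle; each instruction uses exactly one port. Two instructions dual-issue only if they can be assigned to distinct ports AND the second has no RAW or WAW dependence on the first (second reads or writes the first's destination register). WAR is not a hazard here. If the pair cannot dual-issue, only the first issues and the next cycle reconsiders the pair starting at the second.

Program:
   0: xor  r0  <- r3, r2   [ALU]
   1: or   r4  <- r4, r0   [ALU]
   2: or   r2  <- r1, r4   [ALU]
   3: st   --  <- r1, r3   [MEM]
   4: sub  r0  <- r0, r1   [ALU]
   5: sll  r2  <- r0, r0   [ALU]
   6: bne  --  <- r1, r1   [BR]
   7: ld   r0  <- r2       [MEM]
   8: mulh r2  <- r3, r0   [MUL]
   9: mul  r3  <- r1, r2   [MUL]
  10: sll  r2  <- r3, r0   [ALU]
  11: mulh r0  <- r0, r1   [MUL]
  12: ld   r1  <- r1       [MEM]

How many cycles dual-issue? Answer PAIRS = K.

c0: i0 xor.ALU  RAW r0
c1: i1 or.ALU  RAW r4
c2: i2+i3 or.ALU st.MEM  dual
c3: i4 sub.ALU  RAW r0
c4: i5+i6 sll.ALU bne.BR  dual
c5: i7 ld.MEM  RAW r0
c6: i8 mulh.MUL  no-port MUL/MUL
c7: i9 mul.MUL  RAW r3
c8: i10+i11 sll.ALU mulh.MUL  dual
c9: i12 ld.MEM  tail

PAIRS = 3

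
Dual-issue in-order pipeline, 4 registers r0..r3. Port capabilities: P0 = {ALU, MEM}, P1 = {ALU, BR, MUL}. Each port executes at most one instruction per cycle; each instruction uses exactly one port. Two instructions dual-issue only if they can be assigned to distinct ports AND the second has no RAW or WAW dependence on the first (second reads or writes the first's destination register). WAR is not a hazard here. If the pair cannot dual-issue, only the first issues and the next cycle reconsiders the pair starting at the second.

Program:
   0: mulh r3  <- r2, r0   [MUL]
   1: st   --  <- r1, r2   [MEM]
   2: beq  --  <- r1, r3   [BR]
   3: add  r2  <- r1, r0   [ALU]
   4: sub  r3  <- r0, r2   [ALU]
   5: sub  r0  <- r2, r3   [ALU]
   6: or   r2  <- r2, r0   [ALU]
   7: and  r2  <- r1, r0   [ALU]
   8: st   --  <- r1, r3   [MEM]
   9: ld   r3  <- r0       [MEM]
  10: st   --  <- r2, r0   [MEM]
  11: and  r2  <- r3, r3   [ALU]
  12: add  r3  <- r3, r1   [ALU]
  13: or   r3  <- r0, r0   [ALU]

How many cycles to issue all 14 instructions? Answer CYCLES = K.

CYCLES = 10

0. mulh.MUL/st.MEM @i0/i1  | pair
1. beq.BR/add.ALU @i2/i3  | pair
2. sub.ALU @i4  | RAW r3
3. sub.ALU @i5  | RAW r0
4. or.ALU @i6  | WAW r2
5. and.ALU/st.MEM @i7/i8  | pair
6. ld.MEM @i9  | no-port MEM/MEM
7. st.MEM/and.ALU @i10/i11  | pair
8. add.ALU @i12  | WAW r3
9. or.ALU @i13  | tail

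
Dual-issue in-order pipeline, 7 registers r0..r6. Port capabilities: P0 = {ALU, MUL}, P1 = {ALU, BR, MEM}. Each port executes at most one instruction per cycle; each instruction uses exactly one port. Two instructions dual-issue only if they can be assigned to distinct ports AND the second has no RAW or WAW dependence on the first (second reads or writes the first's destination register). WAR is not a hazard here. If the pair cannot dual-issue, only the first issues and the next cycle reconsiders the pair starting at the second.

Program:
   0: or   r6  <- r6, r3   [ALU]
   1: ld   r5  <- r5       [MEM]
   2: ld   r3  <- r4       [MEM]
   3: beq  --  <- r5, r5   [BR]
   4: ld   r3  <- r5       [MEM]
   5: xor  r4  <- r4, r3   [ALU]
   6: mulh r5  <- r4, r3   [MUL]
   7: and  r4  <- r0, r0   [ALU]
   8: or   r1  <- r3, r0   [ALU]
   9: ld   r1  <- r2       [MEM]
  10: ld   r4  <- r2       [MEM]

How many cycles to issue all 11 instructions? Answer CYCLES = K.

0. or+ld @i0&i1  | pair
1. ld @i2  | no-port MEM/BR
2. beq @i3  | no-port BR/MEM
3. ld @i4  | RAW r3
4. xor @i5  | RAW r4
5. mulh+and @i6&i7  | pair
6. or @i8  | WAW r1
7. ld @i9  | no-port MEM/MEM
8. ld @i10  | tail

CYCLES = 9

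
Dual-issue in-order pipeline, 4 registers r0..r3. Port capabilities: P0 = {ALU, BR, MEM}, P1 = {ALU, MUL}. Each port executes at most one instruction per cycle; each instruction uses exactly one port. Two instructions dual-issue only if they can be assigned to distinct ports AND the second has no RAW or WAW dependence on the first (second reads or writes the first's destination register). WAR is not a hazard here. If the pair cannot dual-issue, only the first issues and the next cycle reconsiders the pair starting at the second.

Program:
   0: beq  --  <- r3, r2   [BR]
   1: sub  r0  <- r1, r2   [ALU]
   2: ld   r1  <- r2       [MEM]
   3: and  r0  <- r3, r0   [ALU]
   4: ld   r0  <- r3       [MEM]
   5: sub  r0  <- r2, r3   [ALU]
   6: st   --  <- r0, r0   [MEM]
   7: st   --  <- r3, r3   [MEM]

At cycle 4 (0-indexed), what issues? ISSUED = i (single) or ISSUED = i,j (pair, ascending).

  cy0 -> i0,i1 (beq.BR/sub.ALU) 2-wide
  cy1 -> i2,i3 (ld.MEM/and.ALU) 2-wide
  cy2 -> i4 (ld.MEM) WAW r0
  cy3 -> i5 (sub.ALU) RAW r0
  cy4 -> i6 (st.MEM) no-port MEM/MEM
  cy5 -> i7 (st.MEM) tail

ISSUED = 6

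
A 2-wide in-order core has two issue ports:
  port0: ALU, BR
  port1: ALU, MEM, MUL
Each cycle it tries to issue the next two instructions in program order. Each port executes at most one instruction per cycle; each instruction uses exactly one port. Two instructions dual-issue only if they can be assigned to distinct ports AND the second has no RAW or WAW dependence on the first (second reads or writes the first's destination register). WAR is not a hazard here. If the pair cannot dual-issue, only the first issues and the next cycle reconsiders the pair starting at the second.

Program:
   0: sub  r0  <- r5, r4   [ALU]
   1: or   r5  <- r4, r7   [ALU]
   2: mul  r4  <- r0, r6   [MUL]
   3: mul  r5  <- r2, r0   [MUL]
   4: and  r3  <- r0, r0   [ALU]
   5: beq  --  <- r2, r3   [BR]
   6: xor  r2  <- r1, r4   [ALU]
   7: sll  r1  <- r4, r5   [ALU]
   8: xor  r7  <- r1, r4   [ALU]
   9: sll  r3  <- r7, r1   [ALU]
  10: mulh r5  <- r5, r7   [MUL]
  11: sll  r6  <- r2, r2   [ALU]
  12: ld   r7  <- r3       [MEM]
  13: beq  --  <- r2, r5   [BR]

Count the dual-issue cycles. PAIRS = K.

PAIRS = 5

c0: i0&i1 sub;or  2-wide
c1: i2 mul  no-port MUL/MUL
c2: i3&i4 mul;and  2-wide
c3: i5&i6 beq;xor  2-wide
c4: i7 sll  RAW r1
c5: i8 xor  RAW r7
c6: i9&i10 sll;mulh  2-wide
c7: i11&i12 sll;ld  2-wide
c8: i13 beq  tail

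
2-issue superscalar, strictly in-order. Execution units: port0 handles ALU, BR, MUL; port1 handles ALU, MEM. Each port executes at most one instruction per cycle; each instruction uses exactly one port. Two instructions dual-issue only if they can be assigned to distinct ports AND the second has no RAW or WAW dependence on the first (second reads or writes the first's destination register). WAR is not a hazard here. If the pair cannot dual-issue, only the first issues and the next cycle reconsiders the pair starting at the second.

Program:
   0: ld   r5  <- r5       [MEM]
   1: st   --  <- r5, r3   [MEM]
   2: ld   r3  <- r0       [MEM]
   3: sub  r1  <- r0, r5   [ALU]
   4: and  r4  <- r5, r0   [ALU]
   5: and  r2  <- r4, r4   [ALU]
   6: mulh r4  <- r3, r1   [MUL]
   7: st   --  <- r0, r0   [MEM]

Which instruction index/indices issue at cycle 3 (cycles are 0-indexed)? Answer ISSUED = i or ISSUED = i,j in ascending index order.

ISSUED = 4

#0 head=0: ld i0 no-port MEM/MEM
#1 head=1: st i1 no-port MEM/MEM
#2 head=2: ld sub i2,i3 pair
#3 head=4: and i4 RAW r4
#4 head=5: and mulh i5,i6 pair
#5 head=7: st i7 tail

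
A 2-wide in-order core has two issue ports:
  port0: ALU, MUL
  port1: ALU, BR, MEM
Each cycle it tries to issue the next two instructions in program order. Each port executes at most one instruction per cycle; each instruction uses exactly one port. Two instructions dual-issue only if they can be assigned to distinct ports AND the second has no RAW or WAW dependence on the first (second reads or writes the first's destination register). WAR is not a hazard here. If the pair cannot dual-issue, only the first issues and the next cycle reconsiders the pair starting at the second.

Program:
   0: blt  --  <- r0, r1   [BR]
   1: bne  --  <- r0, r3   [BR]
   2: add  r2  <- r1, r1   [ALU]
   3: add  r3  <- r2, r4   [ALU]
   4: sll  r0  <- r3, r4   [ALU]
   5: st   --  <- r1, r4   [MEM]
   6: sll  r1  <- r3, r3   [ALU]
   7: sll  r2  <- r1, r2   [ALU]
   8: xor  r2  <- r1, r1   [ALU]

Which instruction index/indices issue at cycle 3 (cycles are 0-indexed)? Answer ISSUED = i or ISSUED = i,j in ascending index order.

  cy0 -> i0 (blt) no-port BR/BR
  cy1 -> i1/i2 (bne add) pair
  cy2 -> i3 (add) RAW r3
  cy3 -> i4/i5 (sll st) pair
  cy4 -> i6 (sll) RAW r1
  cy5 -> i7 (sll) WAW r2
  cy6 -> i8 (xor) tail

ISSUED = 4,5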